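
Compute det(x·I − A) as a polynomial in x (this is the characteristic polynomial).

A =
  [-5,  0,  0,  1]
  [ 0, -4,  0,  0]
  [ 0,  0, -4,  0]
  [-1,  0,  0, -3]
x^4 + 16*x^3 + 96*x^2 + 256*x + 256

Expanding det(x·I − A) (e.g. by cofactor expansion or by noting that A is similar to its Jordan form J, which has the same characteristic polynomial as A) gives
  χ_A(x) = x^4 + 16*x^3 + 96*x^2 + 256*x + 256
which factors as (x + 4)^4. The eigenvalues (with algebraic multiplicities) are λ = -4 with multiplicity 4.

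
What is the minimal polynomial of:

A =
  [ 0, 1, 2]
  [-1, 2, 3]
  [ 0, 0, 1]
x^3 - 3*x^2 + 3*x - 1

The characteristic polynomial is χ_A(x) = (x - 1)^3, so the eigenvalues are known. The minimal polynomial is
  m_A(x) = Π_λ (x − λ)^{k_λ}
where k_λ is the size of the *largest* Jordan block for λ (equivalently, the smallest k with (A − λI)^k v = 0 for every generalised eigenvector v of λ).

  λ = 1: largest Jordan block has size 3, contributing (x − 1)^3

So m_A(x) = (x - 1)^3 = x^3 - 3*x^2 + 3*x - 1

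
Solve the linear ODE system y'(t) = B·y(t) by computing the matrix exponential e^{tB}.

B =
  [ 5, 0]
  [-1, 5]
e^{tB} =
  [exp(5*t), 0]
  [-t*exp(5*t), exp(5*t)]

Strategy: write B = P · J · P⁻¹ where J is a Jordan canonical form, so e^{tB} = P · e^{tJ} · P⁻¹, and e^{tJ} can be computed block-by-block.

B has Jordan form
J =
  [5, 1]
  [0, 5]
(up to reordering of blocks).

Per-block formulas:
  For a 2×2 Jordan block J_2(5): exp(t · J_2(5)) = e^(5t)·(I + t·N), where N is the 2×2 nilpotent shift.

After assembling e^{tJ} and conjugating by P, we get:

e^{tB} =
  [exp(5*t), 0]
  [-t*exp(5*t), exp(5*t)]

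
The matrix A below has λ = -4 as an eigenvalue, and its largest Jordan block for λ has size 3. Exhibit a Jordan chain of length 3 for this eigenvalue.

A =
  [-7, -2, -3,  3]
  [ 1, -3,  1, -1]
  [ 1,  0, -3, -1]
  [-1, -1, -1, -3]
A Jordan chain for λ = -4 of length 3:
v_1 = (1, 0, -1, 0)ᵀ
v_2 = (-3, 1, 1, -1)ᵀ
v_3 = (1, 0, 0, 0)ᵀ

Let N = A − (-4)·I. We want v_3 with N^3 v_3 = 0 but N^2 v_3 ≠ 0; then v_{j-1} := N · v_j for j = 3, …, 2.

Pick v_3 = (1, 0, 0, 0)ᵀ.
Then v_2 = N · v_3 = (-3, 1, 1, -1)ᵀ.
Then v_1 = N · v_2 = (1, 0, -1, 0)ᵀ.

Sanity check: (A − (-4)·I) v_1 = (0, 0, 0, 0)ᵀ = 0. ✓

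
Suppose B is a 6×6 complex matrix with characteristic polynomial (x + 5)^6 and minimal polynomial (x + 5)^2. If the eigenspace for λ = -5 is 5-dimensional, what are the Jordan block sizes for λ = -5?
Block sizes for λ = -5: [2, 1, 1, 1, 1]

Step 1 — from the characteristic polynomial, algebraic multiplicity of λ = -5 is 6. From dim ker(B − (-5)·I) = 5, there are exactly 5 Jordan blocks for λ = -5.
Step 2 — from the minimal polynomial, the factor (x + 5)^2 tells us the largest block for λ = -5 has size 2.
Step 3 — with total size 6, 5 blocks, and largest block 2, the block sizes (in nonincreasing order) are [2, 1, 1, 1, 1].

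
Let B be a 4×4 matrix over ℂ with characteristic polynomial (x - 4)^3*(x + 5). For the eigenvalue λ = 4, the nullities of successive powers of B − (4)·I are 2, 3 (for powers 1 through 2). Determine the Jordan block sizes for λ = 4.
Block sizes for λ = 4: [2, 1]

From the dimensions of kernels of powers, the number of Jordan blocks of size at least j is d_j − d_{j−1} where d_j = dim ker(N^j) (with d_0 = 0). Computing the differences gives [2, 1].
The number of blocks of size exactly k is (#blocks of size ≥ k) − (#blocks of size ≥ k + 1), so the partition is: 1 block(s) of size 1, 1 block(s) of size 2.
In nonincreasing order the block sizes are [2, 1].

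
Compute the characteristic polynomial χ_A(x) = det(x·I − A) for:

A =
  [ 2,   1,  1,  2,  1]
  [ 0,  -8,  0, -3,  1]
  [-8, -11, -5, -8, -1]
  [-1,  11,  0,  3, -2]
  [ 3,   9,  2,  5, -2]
x^5 + 10*x^4 + 40*x^3 + 80*x^2 + 80*x + 32

Expanding det(x·I − A) (e.g. by cofactor expansion or by noting that A is similar to its Jordan form J, which has the same characteristic polynomial as A) gives
  χ_A(x) = x^5 + 10*x^4 + 40*x^3 + 80*x^2 + 80*x + 32
which factors as (x + 2)^5. The eigenvalues (with algebraic multiplicities) are λ = -2 with multiplicity 5.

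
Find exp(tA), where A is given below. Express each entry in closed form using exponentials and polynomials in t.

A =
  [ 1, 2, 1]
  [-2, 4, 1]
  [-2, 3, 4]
e^{tA} =
  [-t^2*exp(3*t) - 2*t*exp(3*t) + exp(3*t), t^2*exp(3*t)/2 + 2*t*exp(3*t), t^2*exp(3*t)/2 + t*exp(3*t)]
  [-2*t*exp(3*t), t*exp(3*t) + exp(3*t), t*exp(3*t)]
  [-2*t^2*exp(3*t) - 2*t*exp(3*t), t^2*exp(3*t) + 3*t*exp(3*t), t^2*exp(3*t) + t*exp(3*t) + exp(3*t)]

Strategy: write A = P · J · P⁻¹ where J is a Jordan canonical form, so e^{tA} = P · e^{tJ} · P⁻¹, and e^{tJ} can be computed block-by-block.

A has Jordan form
J =
  [3, 1, 0]
  [0, 3, 1]
  [0, 0, 3]
(up to reordering of blocks).

Per-block formulas:
  For a 3×3 Jordan block J_3(3): exp(t · J_3(3)) = e^(3t)·(I + t·N + (t^2/2)·N^2), where N is the 3×3 nilpotent shift.

After assembling e^{tJ} and conjugating by P, we get:

e^{tA} =
  [-t^2*exp(3*t) - 2*t*exp(3*t) + exp(3*t), t^2*exp(3*t)/2 + 2*t*exp(3*t), t^2*exp(3*t)/2 + t*exp(3*t)]
  [-2*t*exp(3*t), t*exp(3*t) + exp(3*t), t*exp(3*t)]
  [-2*t^2*exp(3*t) - 2*t*exp(3*t), t^2*exp(3*t) + 3*t*exp(3*t), t^2*exp(3*t) + t*exp(3*t) + exp(3*t)]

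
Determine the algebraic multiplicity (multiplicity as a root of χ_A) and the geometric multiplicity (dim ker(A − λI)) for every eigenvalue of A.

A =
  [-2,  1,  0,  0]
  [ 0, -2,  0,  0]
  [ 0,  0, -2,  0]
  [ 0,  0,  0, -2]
λ = -2: alg = 4, geom = 3

Step 1 — factor the characteristic polynomial to read off the algebraic multiplicities:
  χ_A(x) = (x + 2)^4

Step 2 — compute geometric multiplicities via the rank-nullity identity g(λ) = n − rank(A − λI):
  rank(A − (-2)·I) = 1, so dim ker(A − (-2)·I) = n − 1 = 3

Summary:
  λ = -2: algebraic multiplicity = 4, geometric multiplicity = 3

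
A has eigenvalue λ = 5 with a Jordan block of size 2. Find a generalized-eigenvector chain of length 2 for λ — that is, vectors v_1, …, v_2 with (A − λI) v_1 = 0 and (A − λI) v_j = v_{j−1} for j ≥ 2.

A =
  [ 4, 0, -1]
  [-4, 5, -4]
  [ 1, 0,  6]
A Jordan chain for λ = 5 of length 2:
v_1 = (-1, -4, 1)ᵀ
v_2 = (1, 0, 0)ᵀ

Let N = A − (5)·I. We want v_2 with N^2 v_2 = 0 but N^1 v_2 ≠ 0; then v_{j-1} := N · v_j for j = 2, …, 2.

Pick v_2 = (1, 0, 0)ᵀ.
Then v_1 = N · v_2 = (-1, -4, 1)ᵀ.

Sanity check: (A − (5)·I) v_1 = (0, 0, 0)ᵀ = 0. ✓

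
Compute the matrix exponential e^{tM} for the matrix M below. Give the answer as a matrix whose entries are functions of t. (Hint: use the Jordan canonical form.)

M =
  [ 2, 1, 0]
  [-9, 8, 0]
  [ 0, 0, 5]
e^{tM} =
  [-3*t*exp(5*t) + exp(5*t), t*exp(5*t), 0]
  [-9*t*exp(5*t), 3*t*exp(5*t) + exp(5*t), 0]
  [0, 0, exp(5*t)]

Strategy: write M = P · J · P⁻¹ where J is a Jordan canonical form, so e^{tM} = P · e^{tJ} · P⁻¹, and e^{tJ} can be computed block-by-block.

M has Jordan form
J =
  [5, 1, 0]
  [0, 5, 0]
  [0, 0, 5]
(up to reordering of blocks).

Per-block formulas:
  For a 2×2 Jordan block J_2(5): exp(t · J_2(5)) = e^(5t)·(I + t·N), where N is the 2×2 nilpotent shift.
  For a 1×1 block at λ = 5: exp(t · [5]) = [e^(5t)].

After assembling e^{tJ} and conjugating by P, we get:

e^{tM} =
  [-3*t*exp(5*t) + exp(5*t), t*exp(5*t), 0]
  [-9*t*exp(5*t), 3*t*exp(5*t) + exp(5*t), 0]
  [0, 0, exp(5*t)]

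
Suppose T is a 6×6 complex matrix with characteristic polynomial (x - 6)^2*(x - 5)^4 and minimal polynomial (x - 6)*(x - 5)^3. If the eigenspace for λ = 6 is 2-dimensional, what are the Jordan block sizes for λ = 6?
Block sizes for λ = 6: [1, 1]

Step 1 — from the characteristic polynomial, algebraic multiplicity of λ = 6 is 2. From dim ker(T − (6)·I) = 2, there are exactly 2 Jordan blocks for λ = 6.
Step 2 — from the minimal polynomial, the factor (x − 6) tells us the largest block for λ = 6 has size 1.
Step 3 — with total size 2, 2 blocks, and largest block 1, the block sizes (in nonincreasing order) are [1, 1].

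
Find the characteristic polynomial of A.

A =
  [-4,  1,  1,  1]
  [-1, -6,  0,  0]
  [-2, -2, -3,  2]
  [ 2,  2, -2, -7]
x^4 + 20*x^3 + 150*x^2 + 500*x + 625

Expanding det(x·I − A) (e.g. by cofactor expansion or by noting that A is similar to its Jordan form J, which has the same characteristic polynomial as A) gives
  χ_A(x) = x^4 + 20*x^3 + 150*x^2 + 500*x + 625
which factors as (x + 5)^4. The eigenvalues (with algebraic multiplicities) are λ = -5 with multiplicity 4.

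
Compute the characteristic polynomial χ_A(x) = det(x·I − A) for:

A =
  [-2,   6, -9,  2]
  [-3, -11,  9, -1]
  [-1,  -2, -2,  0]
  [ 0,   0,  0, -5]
x^4 + 20*x^3 + 150*x^2 + 500*x + 625

Expanding det(x·I − A) (e.g. by cofactor expansion or by noting that A is similar to its Jordan form J, which has the same characteristic polynomial as A) gives
  χ_A(x) = x^4 + 20*x^3 + 150*x^2 + 500*x + 625
which factors as (x + 5)^4. The eigenvalues (with algebraic multiplicities) are λ = -5 with multiplicity 4.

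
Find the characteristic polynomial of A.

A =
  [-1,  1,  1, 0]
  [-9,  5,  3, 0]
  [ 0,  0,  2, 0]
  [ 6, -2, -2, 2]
x^4 - 8*x^3 + 24*x^2 - 32*x + 16

Expanding det(x·I − A) (e.g. by cofactor expansion or by noting that A is similar to its Jordan form J, which has the same characteristic polynomial as A) gives
  χ_A(x) = x^4 - 8*x^3 + 24*x^2 - 32*x + 16
which factors as (x - 2)^4. The eigenvalues (with algebraic multiplicities) are λ = 2 with multiplicity 4.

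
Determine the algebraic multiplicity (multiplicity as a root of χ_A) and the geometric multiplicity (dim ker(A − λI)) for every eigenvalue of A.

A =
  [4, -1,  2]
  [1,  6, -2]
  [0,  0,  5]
λ = 5: alg = 3, geom = 2

Step 1 — factor the characteristic polynomial to read off the algebraic multiplicities:
  χ_A(x) = (x - 5)^3

Step 2 — compute geometric multiplicities via the rank-nullity identity g(λ) = n − rank(A − λI):
  rank(A − (5)·I) = 1, so dim ker(A − (5)·I) = n − 1 = 2

Summary:
  λ = 5: algebraic multiplicity = 3, geometric multiplicity = 2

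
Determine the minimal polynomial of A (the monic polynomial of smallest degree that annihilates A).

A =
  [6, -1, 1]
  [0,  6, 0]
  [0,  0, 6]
x^2 - 12*x + 36

The characteristic polynomial is χ_A(x) = (x - 6)^3, so the eigenvalues are known. The minimal polynomial is
  m_A(x) = Π_λ (x − λ)^{k_λ}
where k_λ is the size of the *largest* Jordan block for λ (equivalently, the smallest k with (A − λI)^k v = 0 for every generalised eigenvector v of λ).

  λ = 6: largest Jordan block has size 2, contributing (x − 6)^2

So m_A(x) = (x - 6)^2 = x^2 - 12*x + 36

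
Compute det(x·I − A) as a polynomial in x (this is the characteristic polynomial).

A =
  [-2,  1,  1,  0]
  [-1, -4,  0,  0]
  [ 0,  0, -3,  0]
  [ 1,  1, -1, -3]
x^4 + 12*x^3 + 54*x^2 + 108*x + 81

Expanding det(x·I − A) (e.g. by cofactor expansion or by noting that A is similar to its Jordan form J, which has the same characteristic polynomial as A) gives
  χ_A(x) = x^4 + 12*x^3 + 54*x^2 + 108*x + 81
which factors as (x + 3)^4. The eigenvalues (with algebraic multiplicities) are λ = -3 with multiplicity 4.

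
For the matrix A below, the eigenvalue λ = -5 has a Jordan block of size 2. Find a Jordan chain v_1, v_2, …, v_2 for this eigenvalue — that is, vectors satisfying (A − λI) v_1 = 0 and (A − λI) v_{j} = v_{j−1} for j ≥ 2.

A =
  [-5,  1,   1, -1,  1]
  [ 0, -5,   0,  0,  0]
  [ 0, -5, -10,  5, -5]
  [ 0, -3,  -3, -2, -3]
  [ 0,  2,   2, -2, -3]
A Jordan chain for λ = -5 of length 2:
v_1 = (1, 0, -5, -3, 2)ᵀ
v_2 = (0, 1, 0, 0, 0)ᵀ

Let N = A − (-5)·I. We want v_2 with N^2 v_2 = 0 but N^1 v_2 ≠ 0; then v_{j-1} := N · v_j for j = 2, …, 2.

Pick v_2 = (0, 1, 0, 0, 0)ᵀ.
Then v_1 = N · v_2 = (1, 0, -5, -3, 2)ᵀ.

Sanity check: (A − (-5)·I) v_1 = (0, 0, 0, 0, 0)ᵀ = 0. ✓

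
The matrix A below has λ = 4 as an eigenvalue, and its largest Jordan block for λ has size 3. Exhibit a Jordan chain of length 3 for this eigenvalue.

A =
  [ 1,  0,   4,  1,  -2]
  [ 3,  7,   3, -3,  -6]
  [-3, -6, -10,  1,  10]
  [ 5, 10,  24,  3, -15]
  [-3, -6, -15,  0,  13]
A Jordan chain for λ = 4 of length 3:
v_1 = (-1, 3, -1, 1, 0)ᵀ
v_2 = (-1, 3, -1, 0, 0)ᵀ
v_3 = (1, -2, 0, 0, -1)ᵀ

Let N = A − (4)·I. We want v_3 with N^3 v_3 = 0 but N^2 v_3 ≠ 0; then v_{j-1} := N · v_j for j = 3, …, 2.

Pick v_3 = (1, -2, 0, 0, -1)ᵀ.
Then v_2 = N · v_3 = (-1, 3, -1, 0, 0)ᵀ.
Then v_1 = N · v_2 = (-1, 3, -1, 1, 0)ᵀ.

Sanity check: (A − (4)·I) v_1 = (0, 0, 0, 0, 0)ᵀ = 0. ✓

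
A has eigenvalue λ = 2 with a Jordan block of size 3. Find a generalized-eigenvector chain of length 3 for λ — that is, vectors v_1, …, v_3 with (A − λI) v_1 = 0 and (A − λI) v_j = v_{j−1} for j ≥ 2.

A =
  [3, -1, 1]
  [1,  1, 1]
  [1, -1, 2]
A Jordan chain for λ = 2 of length 3:
v_1 = (1, 1, 0)ᵀ
v_2 = (1, 1, 1)ᵀ
v_3 = (1, 0, 0)ᵀ

Let N = A − (2)·I. We want v_3 with N^3 v_3 = 0 but N^2 v_3 ≠ 0; then v_{j-1} := N · v_j for j = 3, …, 2.

Pick v_3 = (1, 0, 0)ᵀ.
Then v_2 = N · v_3 = (1, 1, 1)ᵀ.
Then v_1 = N · v_2 = (1, 1, 0)ᵀ.

Sanity check: (A − (2)·I) v_1 = (0, 0, 0)ᵀ = 0. ✓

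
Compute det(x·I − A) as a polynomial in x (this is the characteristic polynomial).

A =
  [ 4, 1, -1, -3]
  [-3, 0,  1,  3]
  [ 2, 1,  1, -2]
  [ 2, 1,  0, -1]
x^4 - 4*x^3 + 6*x^2 - 4*x + 1

Expanding det(x·I − A) (e.g. by cofactor expansion or by noting that A is similar to its Jordan form J, which has the same characteristic polynomial as A) gives
  χ_A(x) = x^4 - 4*x^3 + 6*x^2 - 4*x + 1
which factors as (x - 1)^4. The eigenvalues (with algebraic multiplicities) are λ = 1 with multiplicity 4.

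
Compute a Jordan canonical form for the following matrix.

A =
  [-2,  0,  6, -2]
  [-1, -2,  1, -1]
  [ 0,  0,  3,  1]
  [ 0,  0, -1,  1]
J_2(-2) ⊕ J_2(2)

The characteristic polynomial is
  det(x·I − A) = x^4 - 8*x^2 + 16 = (x - 2)^2*(x + 2)^2

Eigenvalues and multiplicities (the geometric multiplicity of λ is n − rank(A − λI), which equals the number of Jordan blocks for λ):
  λ = -2: algebraic multiplicity = 2, geometric multiplicity = 1
  λ = 2: algebraic multiplicity = 2, geometric multiplicity = 1

Determining the block sizes for each eigenvalue:
  λ = -2: one block (gm = 1), so the single block has size am = 2 → block sizes [2]
  λ = 2: one block (gm = 1), so the single block has size am = 2 → block sizes [2]

Assembling the blocks gives a Jordan form
J =
  [-2,  1, 0, 0]
  [ 0, -2, 0, 0]
  [ 0,  0, 2, 1]
  [ 0,  0, 0, 2]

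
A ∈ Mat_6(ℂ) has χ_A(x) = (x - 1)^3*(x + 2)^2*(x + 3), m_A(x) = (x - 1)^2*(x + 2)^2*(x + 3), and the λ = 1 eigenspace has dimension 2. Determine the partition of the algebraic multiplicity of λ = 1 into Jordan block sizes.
Block sizes for λ = 1: [2, 1]

Step 1 — from the characteristic polynomial, algebraic multiplicity of λ = 1 is 3. From dim ker(A − (1)·I) = 2, there are exactly 2 Jordan blocks for λ = 1.
Step 2 — from the minimal polynomial, the factor (x − 1)^2 tells us the largest block for λ = 1 has size 2.
Step 3 — with total size 3, 2 blocks, and largest block 2, the block sizes (in nonincreasing order) are [2, 1].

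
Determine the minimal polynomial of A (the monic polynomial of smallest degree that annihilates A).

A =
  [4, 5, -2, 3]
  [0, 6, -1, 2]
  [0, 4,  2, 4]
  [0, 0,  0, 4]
x^3 - 12*x^2 + 48*x - 64

The characteristic polynomial is χ_A(x) = (x - 4)^4, so the eigenvalues are known. The minimal polynomial is
  m_A(x) = Π_λ (x − λ)^{k_λ}
where k_λ is the size of the *largest* Jordan block for λ (equivalently, the smallest k with (A − λI)^k v = 0 for every generalised eigenvector v of λ).

  λ = 4: largest Jordan block has size 3, contributing (x − 4)^3

So m_A(x) = (x - 4)^3 = x^3 - 12*x^2 + 48*x - 64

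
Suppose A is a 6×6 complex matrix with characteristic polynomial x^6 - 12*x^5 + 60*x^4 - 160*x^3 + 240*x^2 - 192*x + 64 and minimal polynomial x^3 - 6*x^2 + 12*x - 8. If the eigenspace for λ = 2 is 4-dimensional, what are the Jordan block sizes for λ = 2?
Block sizes for λ = 2: [3, 1, 1, 1]

Step 1 — from the characteristic polynomial, algebraic multiplicity of λ = 2 is 6. From dim ker(A − (2)·I) = 4, there are exactly 4 Jordan blocks for λ = 2.
Step 2 — from the minimal polynomial, the factor (x − 2)^3 tells us the largest block for λ = 2 has size 3.
Step 3 — with total size 6, 4 blocks, and largest block 3, the block sizes (in nonincreasing order) are [3, 1, 1, 1].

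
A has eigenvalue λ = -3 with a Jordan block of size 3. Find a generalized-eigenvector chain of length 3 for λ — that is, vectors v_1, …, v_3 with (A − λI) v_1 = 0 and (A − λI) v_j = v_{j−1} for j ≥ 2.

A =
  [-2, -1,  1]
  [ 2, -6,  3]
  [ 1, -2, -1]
A Jordan chain for λ = -3 of length 3:
v_1 = (0, -1, -1)ᵀ
v_2 = (1, 2, 1)ᵀ
v_3 = (1, 0, 0)ᵀ

Let N = A − (-3)·I. We want v_3 with N^3 v_3 = 0 but N^2 v_3 ≠ 0; then v_{j-1} := N · v_j for j = 3, …, 2.

Pick v_3 = (1, 0, 0)ᵀ.
Then v_2 = N · v_3 = (1, 2, 1)ᵀ.
Then v_1 = N · v_2 = (0, -1, -1)ᵀ.

Sanity check: (A − (-3)·I) v_1 = (0, 0, 0)ᵀ = 0. ✓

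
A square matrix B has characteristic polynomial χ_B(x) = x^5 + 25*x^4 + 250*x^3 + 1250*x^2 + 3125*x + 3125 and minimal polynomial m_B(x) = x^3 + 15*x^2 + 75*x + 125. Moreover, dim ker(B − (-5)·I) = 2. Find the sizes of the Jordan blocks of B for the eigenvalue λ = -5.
Block sizes for λ = -5: [3, 2]

Step 1 — from the characteristic polynomial, algebraic multiplicity of λ = -5 is 5. From dim ker(B − (-5)·I) = 2, there are exactly 2 Jordan blocks for λ = -5.
Step 2 — from the minimal polynomial, the factor (x + 5)^3 tells us the largest block for λ = -5 has size 3.
Step 3 — with total size 5, 2 blocks, and largest block 3, the block sizes (in nonincreasing order) are [3, 2].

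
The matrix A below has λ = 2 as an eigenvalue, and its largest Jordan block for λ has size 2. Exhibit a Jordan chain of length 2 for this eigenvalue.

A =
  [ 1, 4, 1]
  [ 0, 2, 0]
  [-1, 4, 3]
A Jordan chain for λ = 2 of length 2:
v_1 = (-1, 0, -1)ᵀ
v_2 = (1, 0, 0)ᵀ

Let N = A − (2)·I. We want v_2 with N^2 v_2 = 0 but N^1 v_2 ≠ 0; then v_{j-1} := N · v_j for j = 2, …, 2.

Pick v_2 = (1, 0, 0)ᵀ.
Then v_1 = N · v_2 = (-1, 0, -1)ᵀ.

Sanity check: (A − (2)·I) v_1 = (0, 0, 0)ᵀ = 0. ✓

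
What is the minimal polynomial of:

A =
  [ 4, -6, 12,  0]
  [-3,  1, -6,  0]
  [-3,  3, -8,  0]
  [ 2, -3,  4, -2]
x^3 + 3*x^2 - 4

The characteristic polynomial is χ_A(x) = (x - 1)*(x + 2)^3, so the eigenvalues are known. The minimal polynomial is
  m_A(x) = Π_λ (x − λ)^{k_λ}
where k_λ is the size of the *largest* Jordan block for λ (equivalently, the smallest k with (A − λI)^k v = 0 for every generalised eigenvector v of λ).

  λ = -2: largest Jordan block has size 2, contributing (x + 2)^2
  λ = 1: largest Jordan block has size 1, contributing (x − 1)

So m_A(x) = (x - 1)*(x + 2)^2 = x^3 + 3*x^2 - 4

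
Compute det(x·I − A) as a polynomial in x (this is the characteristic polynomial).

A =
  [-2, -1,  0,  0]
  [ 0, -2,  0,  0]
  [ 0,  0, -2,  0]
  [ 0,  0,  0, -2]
x^4 + 8*x^3 + 24*x^2 + 32*x + 16

Expanding det(x·I − A) (e.g. by cofactor expansion or by noting that A is similar to its Jordan form J, which has the same characteristic polynomial as A) gives
  χ_A(x) = x^4 + 8*x^3 + 24*x^2 + 32*x + 16
which factors as (x + 2)^4. The eigenvalues (with algebraic multiplicities) are λ = -2 with multiplicity 4.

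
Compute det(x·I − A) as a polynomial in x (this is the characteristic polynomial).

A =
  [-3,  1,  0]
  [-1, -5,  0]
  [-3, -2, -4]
x^3 + 12*x^2 + 48*x + 64

Expanding det(x·I − A) (e.g. by cofactor expansion or by noting that A is similar to its Jordan form J, which has the same characteristic polynomial as A) gives
  χ_A(x) = x^3 + 12*x^2 + 48*x + 64
which factors as (x + 4)^3. The eigenvalues (with algebraic multiplicities) are λ = -4 with multiplicity 3.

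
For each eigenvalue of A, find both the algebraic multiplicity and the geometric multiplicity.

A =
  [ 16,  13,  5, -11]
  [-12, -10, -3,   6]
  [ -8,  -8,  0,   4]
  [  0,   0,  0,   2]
λ = 2: alg = 4, geom = 2

Step 1 — factor the characteristic polynomial to read off the algebraic multiplicities:
  χ_A(x) = (x - 2)^4

Step 2 — compute geometric multiplicities via the rank-nullity identity g(λ) = n − rank(A − λI):
  rank(A − (2)·I) = 2, so dim ker(A − (2)·I) = n − 2 = 2

Summary:
  λ = 2: algebraic multiplicity = 4, geometric multiplicity = 2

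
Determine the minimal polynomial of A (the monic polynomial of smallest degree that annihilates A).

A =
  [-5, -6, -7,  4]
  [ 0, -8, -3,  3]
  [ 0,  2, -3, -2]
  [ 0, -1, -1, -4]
x^2 + 10*x + 25

The characteristic polynomial is χ_A(x) = (x + 5)^4, so the eigenvalues are known. The minimal polynomial is
  m_A(x) = Π_λ (x − λ)^{k_λ}
where k_λ is the size of the *largest* Jordan block for λ (equivalently, the smallest k with (A − λI)^k v = 0 for every generalised eigenvector v of λ).

  λ = -5: largest Jordan block has size 2, contributing (x + 5)^2

So m_A(x) = (x + 5)^2 = x^2 + 10*x + 25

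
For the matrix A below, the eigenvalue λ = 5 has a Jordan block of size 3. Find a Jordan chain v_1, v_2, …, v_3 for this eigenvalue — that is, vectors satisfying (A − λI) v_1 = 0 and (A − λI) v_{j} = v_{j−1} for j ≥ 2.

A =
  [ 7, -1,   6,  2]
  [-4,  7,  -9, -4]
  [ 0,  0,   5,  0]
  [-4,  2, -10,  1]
A Jordan chain for λ = 5 of length 3:
v_1 = (1, -2, 0, -2)ᵀ
v_2 = (6, -9, 0, -10)ᵀ
v_3 = (0, 0, 1, 0)ᵀ

Let N = A − (5)·I. We want v_3 with N^3 v_3 = 0 but N^2 v_3 ≠ 0; then v_{j-1} := N · v_j for j = 3, …, 2.

Pick v_3 = (0, 0, 1, 0)ᵀ.
Then v_2 = N · v_3 = (6, -9, 0, -10)ᵀ.
Then v_1 = N · v_2 = (1, -2, 0, -2)ᵀ.

Sanity check: (A − (5)·I) v_1 = (0, 0, 0, 0)ᵀ = 0. ✓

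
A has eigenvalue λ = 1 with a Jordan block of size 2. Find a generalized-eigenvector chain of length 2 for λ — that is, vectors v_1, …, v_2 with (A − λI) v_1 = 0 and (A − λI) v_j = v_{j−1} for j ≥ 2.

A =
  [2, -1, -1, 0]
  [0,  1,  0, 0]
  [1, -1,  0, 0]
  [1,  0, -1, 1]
A Jordan chain for λ = 1 of length 2:
v_1 = (1, 0, 1, 1)ᵀ
v_2 = (1, 0, 0, 0)ᵀ

Let N = A − (1)·I. We want v_2 with N^2 v_2 = 0 but N^1 v_2 ≠ 0; then v_{j-1} := N · v_j for j = 2, …, 2.

Pick v_2 = (1, 0, 0, 0)ᵀ.
Then v_1 = N · v_2 = (1, 0, 1, 1)ᵀ.

Sanity check: (A − (1)·I) v_1 = (0, 0, 0, 0)ᵀ = 0. ✓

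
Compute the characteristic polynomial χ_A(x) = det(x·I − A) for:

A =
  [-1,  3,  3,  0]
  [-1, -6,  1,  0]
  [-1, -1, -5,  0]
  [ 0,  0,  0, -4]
x^4 + 16*x^3 + 96*x^2 + 256*x + 256

Expanding det(x·I − A) (e.g. by cofactor expansion or by noting that A is similar to its Jordan form J, which has the same characteristic polynomial as A) gives
  χ_A(x) = x^4 + 16*x^3 + 96*x^2 + 256*x + 256
which factors as (x + 4)^4. The eigenvalues (with algebraic multiplicities) are λ = -4 with multiplicity 4.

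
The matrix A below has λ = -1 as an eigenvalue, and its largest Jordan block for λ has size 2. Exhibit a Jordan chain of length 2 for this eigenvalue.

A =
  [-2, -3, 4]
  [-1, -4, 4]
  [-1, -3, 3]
A Jordan chain for λ = -1 of length 2:
v_1 = (-1, -1, -1)ᵀ
v_2 = (1, 0, 0)ᵀ

Let N = A − (-1)·I. We want v_2 with N^2 v_2 = 0 but N^1 v_2 ≠ 0; then v_{j-1} := N · v_j for j = 2, …, 2.

Pick v_2 = (1, 0, 0)ᵀ.
Then v_1 = N · v_2 = (-1, -1, -1)ᵀ.

Sanity check: (A − (-1)·I) v_1 = (0, 0, 0)ᵀ = 0. ✓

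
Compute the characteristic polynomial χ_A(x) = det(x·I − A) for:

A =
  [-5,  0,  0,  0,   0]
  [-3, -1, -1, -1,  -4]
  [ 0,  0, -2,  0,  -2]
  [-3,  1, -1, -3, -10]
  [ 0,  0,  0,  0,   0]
x^5 + 11*x^4 + 42*x^3 + 68*x^2 + 40*x

Expanding det(x·I − A) (e.g. by cofactor expansion or by noting that A is similar to its Jordan form J, which has the same characteristic polynomial as A) gives
  χ_A(x) = x^5 + 11*x^4 + 42*x^3 + 68*x^2 + 40*x
which factors as x*(x + 2)^3*(x + 5). The eigenvalues (with algebraic multiplicities) are λ = -5 with multiplicity 1, λ = -2 with multiplicity 3, λ = 0 with multiplicity 1.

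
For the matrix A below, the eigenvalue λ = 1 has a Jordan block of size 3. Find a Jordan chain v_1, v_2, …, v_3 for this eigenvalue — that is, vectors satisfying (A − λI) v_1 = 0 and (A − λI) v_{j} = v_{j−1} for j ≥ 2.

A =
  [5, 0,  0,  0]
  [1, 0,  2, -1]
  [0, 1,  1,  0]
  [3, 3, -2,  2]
A Jordan chain for λ = 1 of length 3:
v_1 = (0, 0, -1, -2)ᵀ
v_2 = (0, -1, 1, 3)ᵀ
v_3 = (0, 1, 0, 0)ᵀ

Let N = A − (1)·I. We want v_3 with N^3 v_3 = 0 but N^2 v_3 ≠ 0; then v_{j-1} := N · v_j for j = 3, …, 2.

Pick v_3 = (0, 1, 0, 0)ᵀ.
Then v_2 = N · v_3 = (0, -1, 1, 3)ᵀ.
Then v_1 = N · v_2 = (0, 0, -1, -2)ᵀ.

Sanity check: (A − (1)·I) v_1 = (0, 0, 0, 0)ᵀ = 0. ✓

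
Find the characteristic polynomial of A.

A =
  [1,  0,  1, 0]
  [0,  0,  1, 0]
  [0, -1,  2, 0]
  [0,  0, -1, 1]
x^4 - 4*x^3 + 6*x^2 - 4*x + 1

Expanding det(x·I − A) (e.g. by cofactor expansion or by noting that A is similar to its Jordan form J, which has the same characteristic polynomial as A) gives
  χ_A(x) = x^4 - 4*x^3 + 6*x^2 - 4*x + 1
which factors as (x - 1)^4. The eigenvalues (with algebraic multiplicities) are λ = 1 with multiplicity 4.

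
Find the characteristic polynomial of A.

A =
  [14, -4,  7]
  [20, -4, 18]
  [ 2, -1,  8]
x^3 - 18*x^2 + 108*x - 216

Expanding det(x·I − A) (e.g. by cofactor expansion or by noting that A is similar to its Jordan form J, which has the same characteristic polynomial as A) gives
  χ_A(x) = x^3 - 18*x^2 + 108*x - 216
which factors as (x - 6)^3. The eigenvalues (with algebraic multiplicities) are λ = 6 with multiplicity 3.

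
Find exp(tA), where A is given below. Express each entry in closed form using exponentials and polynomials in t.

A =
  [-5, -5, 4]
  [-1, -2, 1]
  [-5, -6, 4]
e^{tA} =
  [t^2*exp(-t)/2 - 4*t*exp(-t) + exp(-t), t^2*exp(-t)/2 - 5*t*exp(-t), -t^2*exp(-t)/2 + 4*t*exp(-t)]
  [-t*exp(-t), -t*exp(-t) + exp(-t), t*exp(-t)]
  [t^2*exp(-t)/2 - 5*t*exp(-t), t^2*exp(-t)/2 - 6*t*exp(-t), -t^2*exp(-t)/2 + 5*t*exp(-t) + exp(-t)]

Strategy: write A = P · J · P⁻¹ where J is a Jordan canonical form, so e^{tA} = P · e^{tJ} · P⁻¹, and e^{tJ} can be computed block-by-block.

A has Jordan form
J =
  [-1,  1,  0]
  [ 0, -1,  1]
  [ 0,  0, -1]
(up to reordering of blocks).

Per-block formulas:
  For a 3×3 Jordan block J_3(-1): exp(t · J_3(-1)) = e^(-1t)·(I + t·N + (t^2/2)·N^2), where N is the 3×3 nilpotent shift.

After assembling e^{tJ} and conjugating by P, we get:

e^{tA} =
  [t^2*exp(-t)/2 - 4*t*exp(-t) + exp(-t), t^2*exp(-t)/2 - 5*t*exp(-t), -t^2*exp(-t)/2 + 4*t*exp(-t)]
  [-t*exp(-t), -t*exp(-t) + exp(-t), t*exp(-t)]
  [t^2*exp(-t)/2 - 5*t*exp(-t), t^2*exp(-t)/2 - 6*t*exp(-t), -t^2*exp(-t)/2 + 5*t*exp(-t) + exp(-t)]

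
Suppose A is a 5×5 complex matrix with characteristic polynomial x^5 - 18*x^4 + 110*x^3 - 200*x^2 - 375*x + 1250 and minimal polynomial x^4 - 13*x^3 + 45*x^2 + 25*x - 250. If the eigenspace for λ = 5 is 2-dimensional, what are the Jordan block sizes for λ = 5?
Block sizes for λ = 5: [3, 1]

Step 1 — from the characteristic polynomial, algebraic multiplicity of λ = 5 is 4. From dim ker(A − (5)·I) = 2, there are exactly 2 Jordan blocks for λ = 5.
Step 2 — from the minimal polynomial, the factor (x − 5)^3 tells us the largest block for λ = 5 has size 3.
Step 3 — with total size 4, 2 blocks, and largest block 3, the block sizes (in nonincreasing order) are [3, 1].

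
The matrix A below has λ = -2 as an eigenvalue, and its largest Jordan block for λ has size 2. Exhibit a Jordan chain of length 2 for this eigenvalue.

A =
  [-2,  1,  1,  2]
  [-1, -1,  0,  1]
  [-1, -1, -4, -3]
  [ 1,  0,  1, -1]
A Jordan chain for λ = -2 of length 2:
v_1 = (0, -1, -1, 1)ᵀ
v_2 = (1, 0, 0, 0)ᵀ

Let N = A − (-2)·I. We want v_2 with N^2 v_2 = 0 but N^1 v_2 ≠ 0; then v_{j-1} := N · v_j for j = 2, …, 2.

Pick v_2 = (1, 0, 0, 0)ᵀ.
Then v_1 = N · v_2 = (0, -1, -1, 1)ᵀ.

Sanity check: (A − (-2)·I) v_1 = (0, 0, 0, 0)ᵀ = 0. ✓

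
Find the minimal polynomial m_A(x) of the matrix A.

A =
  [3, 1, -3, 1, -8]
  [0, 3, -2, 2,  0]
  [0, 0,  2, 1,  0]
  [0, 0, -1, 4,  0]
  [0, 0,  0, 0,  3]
x^2 - 6*x + 9

The characteristic polynomial is χ_A(x) = (x - 3)^5, so the eigenvalues are known. The minimal polynomial is
  m_A(x) = Π_λ (x − λ)^{k_λ}
where k_λ is the size of the *largest* Jordan block for λ (equivalently, the smallest k with (A − λI)^k v = 0 for every generalised eigenvector v of λ).

  λ = 3: largest Jordan block has size 2, contributing (x − 3)^2

So m_A(x) = (x - 3)^2 = x^2 - 6*x + 9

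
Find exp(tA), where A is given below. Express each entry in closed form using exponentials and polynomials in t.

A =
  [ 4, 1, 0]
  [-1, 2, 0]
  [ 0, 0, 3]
e^{tA} =
  [t*exp(3*t) + exp(3*t), t*exp(3*t), 0]
  [-t*exp(3*t), -t*exp(3*t) + exp(3*t), 0]
  [0, 0, exp(3*t)]

Strategy: write A = P · J · P⁻¹ where J is a Jordan canonical form, so e^{tA} = P · e^{tJ} · P⁻¹, and e^{tJ} can be computed block-by-block.

A has Jordan form
J =
  [3, 1, 0]
  [0, 3, 0]
  [0, 0, 3]
(up to reordering of blocks).

Per-block formulas:
  For a 2×2 Jordan block J_2(3): exp(t · J_2(3)) = e^(3t)·(I + t·N), where N is the 2×2 nilpotent shift.
  For a 1×1 block at λ = 3: exp(t · [3]) = [e^(3t)].

After assembling e^{tJ} and conjugating by P, we get:

e^{tA} =
  [t*exp(3*t) + exp(3*t), t*exp(3*t), 0]
  [-t*exp(3*t), -t*exp(3*t) + exp(3*t), 0]
  [0, 0, exp(3*t)]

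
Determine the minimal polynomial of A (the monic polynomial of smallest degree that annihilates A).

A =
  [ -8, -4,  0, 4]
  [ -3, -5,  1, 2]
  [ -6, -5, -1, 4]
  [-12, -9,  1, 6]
x^3 + 6*x^2 + 12*x + 8

The characteristic polynomial is χ_A(x) = (x + 2)^4, so the eigenvalues are known. The minimal polynomial is
  m_A(x) = Π_λ (x − λ)^{k_λ}
where k_λ is the size of the *largest* Jordan block for λ (equivalently, the smallest k with (A − λI)^k v = 0 for every generalised eigenvector v of λ).

  λ = -2: largest Jordan block has size 3, contributing (x + 2)^3

So m_A(x) = (x + 2)^3 = x^3 + 6*x^2 + 12*x + 8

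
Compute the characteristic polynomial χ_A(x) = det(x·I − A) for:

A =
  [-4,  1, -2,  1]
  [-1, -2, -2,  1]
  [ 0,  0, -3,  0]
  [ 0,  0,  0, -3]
x^4 + 12*x^3 + 54*x^2 + 108*x + 81

Expanding det(x·I − A) (e.g. by cofactor expansion or by noting that A is similar to its Jordan form J, which has the same characteristic polynomial as A) gives
  χ_A(x) = x^4 + 12*x^3 + 54*x^2 + 108*x + 81
which factors as (x + 3)^4. The eigenvalues (with algebraic multiplicities) are λ = -3 with multiplicity 4.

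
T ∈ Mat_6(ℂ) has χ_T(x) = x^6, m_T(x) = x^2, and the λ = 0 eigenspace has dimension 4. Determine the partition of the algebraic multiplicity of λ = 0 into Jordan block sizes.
Block sizes for λ = 0: [2, 2, 1, 1]

Step 1 — from the characteristic polynomial, algebraic multiplicity of λ = 0 is 6. From dim ker(T − (0)·I) = 4, there are exactly 4 Jordan blocks for λ = 0.
Step 2 — from the minimal polynomial, the factor (x − 0)^2 tells us the largest block for λ = 0 has size 2.
Step 3 — with total size 6, 4 blocks, and largest block 2, the block sizes (in nonincreasing order) are [2, 2, 1, 1].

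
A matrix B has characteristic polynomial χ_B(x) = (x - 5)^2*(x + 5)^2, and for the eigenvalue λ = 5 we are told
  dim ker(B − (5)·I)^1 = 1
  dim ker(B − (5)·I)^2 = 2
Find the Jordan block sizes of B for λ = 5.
Block sizes for λ = 5: [2]

From the dimensions of kernels of powers, the number of Jordan blocks of size at least j is d_j − d_{j−1} where d_j = dim ker(N^j) (with d_0 = 0). Computing the differences gives [1, 1].
The number of blocks of size exactly k is (#blocks of size ≥ k) − (#blocks of size ≥ k + 1), so the partition is: 1 block(s) of size 2.
In nonincreasing order the block sizes are [2].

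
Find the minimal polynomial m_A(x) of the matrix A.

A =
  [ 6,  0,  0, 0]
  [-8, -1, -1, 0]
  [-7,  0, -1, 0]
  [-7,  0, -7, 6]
x^3 - 4*x^2 - 11*x - 6

The characteristic polynomial is χ_A(x) = (x - 6)^2*(x + 1)^2, so the eigenvalues are known. The minimal polynomial is
  m_A(x) = Π_λ (x − λ)^{k_λ}
where k_λ is the size of the *largest* Jordan block for λ (equivalently, the smallest k with (A − λI)^k v = 0 for every generalised eigenvector v of λ).

  λ = -1: largest Jordan block has size 2, contributing (x + 1)^2
  λ = 6: largest Jordan block has size 1, contributing (x − 6)

So m_A(x) = (x - 6)*(x + 1)^2 = x^3 - 4*x^2 - 11*x - 6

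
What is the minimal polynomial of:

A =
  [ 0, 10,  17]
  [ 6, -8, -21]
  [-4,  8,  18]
x^3 - 10*x^2 + 32*x - 32

The characteristic polynomial is χ_A(x) = (x - 4)^2*(x - 2), so the eigenvalues are known. The minimal polynomial is
  m_A(x) = Π_λ (x − λ)^{k_λ}
where k_λ is the size of the *largest* Jordan block for λ (equivalently, the smallest k with (A − λI)^k v = 0 for every generalised eigenvector v of λ).

  λ = 2: largest Jordan block has size 1, contributing (x − 2)
  λ = 4: largest Jordan block has size 2, contributing (x − 4)^2

So m_A(x) = (x - 4)^2*(x - 2) = x^3 - 10*x^2 + 32*x - 32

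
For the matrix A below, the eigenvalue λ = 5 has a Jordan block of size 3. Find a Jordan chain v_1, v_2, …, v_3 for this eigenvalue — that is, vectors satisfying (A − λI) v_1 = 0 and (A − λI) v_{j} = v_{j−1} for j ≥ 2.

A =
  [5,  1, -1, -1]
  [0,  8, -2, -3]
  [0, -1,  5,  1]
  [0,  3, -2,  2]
A Jordan chain for λ = 5 of length 3:
v_1 = (1, 2, 0, 2)ᵀ
v_2 = (1, 3, -1, 3)ᵀ
v_3 = (0, 1, 0, 0)ᵀ

Let N = A − (5)·I. We want v_3 with N^3 v_3 = 0 but N^2 v_3 ≠ 0; then v_{j-1} := N · v_j for j = 3, …, 2.

Pick v_3 = (0, 1, 0, 0)ᵀ.
Then v_2 = N · v_3 = (1, 3, -1, 3)ᵀ.
Then v_1 = N · v_2 = (1, 2, 0, 2)ᵀ.

Sanity check: (A − (5)·I) v_1 = (0, 0, 0, 0)ᵀ = 0. ✓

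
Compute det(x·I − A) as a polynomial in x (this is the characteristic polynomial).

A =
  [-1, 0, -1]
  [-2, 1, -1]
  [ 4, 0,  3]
x^3 - 3*x^2 + 3*x - 1

Expanding det(x·I − A) (e.g. by cofactor expansion or by noting that A is similar to its Jordan form J, which has the same characteristic polynomial as A) gives
  χ_A(x) = x^3 - 3*x^2 + 3*x - 1
which factors as (x - 1)^3. The eigenvalues (with algebraic multiplicities) are λ = 1 with multiplicity 3.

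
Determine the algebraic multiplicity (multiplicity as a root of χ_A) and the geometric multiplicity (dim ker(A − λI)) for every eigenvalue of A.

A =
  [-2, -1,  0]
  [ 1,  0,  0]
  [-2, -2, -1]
λ = -1: alg = 3, geom = 2

Step 1 — factor the characteristic polynomial to read off the algebraic multiplicities:
  χ_A(x) = (x + 1)^3

Step 2 — compute geometric multiplicities via the rank-nullity identity g(λ) = n − rank(A − λI):
  rank(A − (-1)·I) = 1, so dim ker(A − (-1)·I) = n − 1 = 2

Summary:
  λ = -1: algebraic multiplicity = 3, geometric multiplicity = 2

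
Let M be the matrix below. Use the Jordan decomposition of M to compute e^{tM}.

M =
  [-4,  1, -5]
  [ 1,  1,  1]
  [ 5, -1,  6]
e^{tM} =
  [t^2*exp(t)/2 - 5*t*exp(t) + exp(t), t*exp(t), t^2*exp(t)/2 - 5*t*exp(t)]
  [t*exp(t), exp(t), t*exp(t)]
  [-t^2*exp(t)/2 + 5*t*exp(t), -t*exp(t), -t^2*exp(t)/2 + 5*t*exp(t) + exp(t)]

Strategy: write M = P · J · P⁻¹ where J is a Jordan canonical form, so e^{tM} = P · e^{tJ} · P⁻¹, and e^{tJ} can be computed block-by-block.

M has Jordan form
J =
  [1, 1, 0]
  [0, 1, 1]
  [0, 0, 1]
(up to reordering of blocks).

Per-block formulas:
  For a 3×3 Jordan block J_3(1): exp(t · J_3(1)) = e^(1t)·(I + t·N + (t^2/2)·N^2), where N is the 3×3 nilpotent shift.

After assembling e^{tJ} and conjugating by P, we get:

e^{tM} =
  [t^2*exp(t)/2 - 5*t*exp(t) + exp(t), t*exp(t), t^2*exp(t)/2 - 5*t*exp(t)]
  [t*exp(t), exp(t), t*exp(t)]
  [-t^2*exp(t)/2 + 5*t*exp(t), -t*exp(t), -t^2*exp(t)/2 + 5*t*exp(t) + exp(t)]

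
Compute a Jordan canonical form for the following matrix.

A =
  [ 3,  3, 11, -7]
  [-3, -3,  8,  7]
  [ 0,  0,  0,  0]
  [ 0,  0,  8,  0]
J_3(0) ⊕ J_1(0)

The characteristic polynomial is
  det(x·I − A) = x^4

Eigenvalues and multiplicities (the geometric multiplicity of λ is n − rank(A − λI), which equals the number of Jordan blocks for λ):
  λ = 0: algebraic multiplicity = 4, geometric multiplicity = 2

Determining the block sizes for each eigenvalue:
  λ = 0: with am = 4 and gm = 2, the partition is not yet determined (e.g. several partitions of 4 into 2 parts exist). Let N = A − (0)·I. Computing rank(N^1) = 2, rank(N^2) = 1, rank(N^3) = 0; the number of blocks of size ≥ j is rank(N^{j−1}) − rank(N^j), giving [2, 1, 1]. So we have 1 block(s) of size 3, 1 block(s) of size 1 → block sizes [3, 1]

Assembling the blocks gives a Jordan form
J =
  [0, 1, 0, 0]
  [0, 0, 1, 0]
  [0, 0, 0, 0]
  [0, 0, 0, 0]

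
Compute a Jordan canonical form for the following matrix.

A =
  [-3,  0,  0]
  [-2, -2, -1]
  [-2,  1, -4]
J_2(-3) ⊕ J_1(-3)

The characteristic polynomial is
  det(x·I − A) = x^3 + 9*x^2 + 27*x + 27 = (x + 3)^3

Eigenvalues and multiplicities (the geometric multiplicity of λ is n − rank(A − λI), which equals the number of Jordan blocks for λ):
  λ = -3: algebraic multiplicity = 3, geometric multiplicity = 2

Determining the block sizes for each eigenvalue:
  λ = -3: 2 blocks summing to 3 forces exactly one block of size 2 and the rest size 1 → block sizes [2, 1]

Assembling the blocks gives a Jordan form
J =
  [-3,  1,  0]
  [ 0, -3,  0]
  [ 0,  0, -3]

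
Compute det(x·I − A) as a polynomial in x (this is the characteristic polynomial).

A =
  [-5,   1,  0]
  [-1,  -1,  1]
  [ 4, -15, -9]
x^3 + 15*x^2 + 75*x + 125

Expanding det(x·I − A) (e.g. by cofactor expansion or by noting that A is similar to its Jordan form J, which has the same characteristic polynomial as A) gives
  χ_A(x) = x^3 + 15*x^2 + 75*x + 125
which factors as (x + 5)^3. The eigenvalues (with algebraic multiplicities) are λ = -5 with multiplicity 3.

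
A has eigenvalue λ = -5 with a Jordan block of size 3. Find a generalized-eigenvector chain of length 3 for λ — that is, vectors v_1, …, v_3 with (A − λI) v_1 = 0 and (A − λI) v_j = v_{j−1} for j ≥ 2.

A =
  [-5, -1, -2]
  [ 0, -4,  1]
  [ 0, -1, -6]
A Jordan chain for λ = -5 of length 3:
v_1 = (1, 0, 0)ᵀ
v_2 = (-1, 1, -1)ᵀ
v_3 = (0, 1, 0)ᵀ

Let N = A − (-5)·I. We want v_3 with N^3 v_3 = 0 but N^2 v_3 ≠ 0; then v_{j-1} := N · v_j for j = 3, …, 2.

Pick v_3 = (0, 1, 0)ᵀ.
Then v_2 = N · v_3 = (-1, 1, -1)ᵀ.
Then v_1 = N · v_2 = (1, 0, 0)ᵀ.

Sanity check: (A − (-5)·I) v_1 = (0, 0, 0)ᵀ = 0. ✓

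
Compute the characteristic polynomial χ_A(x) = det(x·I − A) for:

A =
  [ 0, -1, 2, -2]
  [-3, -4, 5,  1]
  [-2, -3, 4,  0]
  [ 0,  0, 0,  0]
x^4

Expanding det(x·I − A) (e.g. by cofactor expansion or by noting that A is similar to its Jordan form J, which has the same characteristic polynomial as A) gives
  χ_A(x) = x^4
which factors as x^4. The eigenvalues (with algebraic multiplicities) are λ = 0 with multiplicity 4.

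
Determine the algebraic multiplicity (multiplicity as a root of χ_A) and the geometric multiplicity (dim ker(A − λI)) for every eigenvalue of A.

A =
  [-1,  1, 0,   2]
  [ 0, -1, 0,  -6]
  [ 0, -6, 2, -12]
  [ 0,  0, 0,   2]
λ = -1: alg = 2, geom = 1; λ = 2: alg = 2, geom = 2

Step 1 — factor the characteristic polynomial to read off the algebraic multiplicities:
  χ_A(x) = (x - 2)^2*(x + 1)^2

Step 2 — compute geometric multiplicities via the rank-nullity identity g(λ) = n − rank(A − λI):
  rank(A − (-1)·I) = 3, so dim ker(A − (-1)·I) = n − 3 = 1
  rank(A − (2)·I) = 2, so dim ker(A − (2)·I) = n − 2 = 2

Summary:
  λ = -1: algebraic multiplicity = 2, geometric multiplicity = 1
  λ = 2: algebraic multiplicity = 2, geometric multiplicity = 2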